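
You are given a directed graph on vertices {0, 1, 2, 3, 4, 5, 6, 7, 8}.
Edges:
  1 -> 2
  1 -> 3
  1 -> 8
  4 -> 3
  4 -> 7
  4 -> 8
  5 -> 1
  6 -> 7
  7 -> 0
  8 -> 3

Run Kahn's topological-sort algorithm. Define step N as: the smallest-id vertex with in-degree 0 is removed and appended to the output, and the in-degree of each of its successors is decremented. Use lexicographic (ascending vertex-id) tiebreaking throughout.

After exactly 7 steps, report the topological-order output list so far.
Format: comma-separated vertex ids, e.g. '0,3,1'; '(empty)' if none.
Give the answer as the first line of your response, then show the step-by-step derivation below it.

4,5,1,2,6,7,0

step 1: output 4; order=[4]; indeg=(1,1,1,2,0,0,0,1,1)
step 2: output 5; order=[4,5]; indeg=(1,0,1,2,0,0,0,1,1)
step 3: output 1; order=[4,5,1]; indeg=(1,0,0,1,0,0,0,1,0)
step 4: output 2; order=[4,5,1,2]; indeg=(1,0,0,1,0,0,0,1,0)
step 5: output 6; order=[4,5,1,2,6]; indeg=(1,0,0,1,0,0,0,0,0)
step 6: output 7; order=[4,5,1,2,6,7]; indeg=(0,0,0,1,0,0,0,0,0)
step 7: output 0; order=[4,5,1,2,6,7,0]; indeg=(0,0,0,1,0,0,0,0,0)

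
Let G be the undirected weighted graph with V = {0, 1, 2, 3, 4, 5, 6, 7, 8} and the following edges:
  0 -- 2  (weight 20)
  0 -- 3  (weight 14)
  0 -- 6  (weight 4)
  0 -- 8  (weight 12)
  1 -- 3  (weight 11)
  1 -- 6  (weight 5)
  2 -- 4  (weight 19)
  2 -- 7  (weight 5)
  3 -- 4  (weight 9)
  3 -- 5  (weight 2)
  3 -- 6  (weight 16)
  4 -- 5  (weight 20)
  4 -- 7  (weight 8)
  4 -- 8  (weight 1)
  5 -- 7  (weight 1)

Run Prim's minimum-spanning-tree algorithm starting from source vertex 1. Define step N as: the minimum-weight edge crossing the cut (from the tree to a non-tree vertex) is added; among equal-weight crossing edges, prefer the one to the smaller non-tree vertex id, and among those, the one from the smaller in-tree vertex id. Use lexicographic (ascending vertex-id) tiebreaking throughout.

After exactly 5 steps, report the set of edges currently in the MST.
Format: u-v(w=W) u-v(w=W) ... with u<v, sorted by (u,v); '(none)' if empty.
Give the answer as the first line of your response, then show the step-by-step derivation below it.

0-6(w=4) 1-3(w=11) 1-6(w=5) 3-5(w=2) 5-7(w=1)

step 1: add edge 1-6 (w=5); MST = {1-6(w=5)}
step 2: add edge 0-6 (w=4); MST = {0-6(w=4) 1-6(w=5)}
step 3: add edge 1-3 (w=11); MST = {0-6(w=4) 1-3(w=11) 1-6(w=5)}
step 4: add edge 3-5 (w=2); MST = {0-6(w=4) 1-3(w=11) 1-6(w=5) 3-5(w=2)}
step 5: add edge 5-7 (w=1); MST = {0-6(w=4) 1-3(w=11) 1-6(w=5) 3-5(w=2) 5-7(w=1)}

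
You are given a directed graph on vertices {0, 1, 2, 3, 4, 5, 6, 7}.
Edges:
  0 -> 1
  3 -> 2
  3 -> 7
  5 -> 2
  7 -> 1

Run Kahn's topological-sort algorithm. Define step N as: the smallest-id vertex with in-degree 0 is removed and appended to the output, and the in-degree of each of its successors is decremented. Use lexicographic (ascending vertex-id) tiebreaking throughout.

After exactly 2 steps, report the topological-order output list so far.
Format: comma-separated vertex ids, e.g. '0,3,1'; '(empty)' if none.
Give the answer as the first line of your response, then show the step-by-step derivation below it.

0,3

step 1: output 0; order=[0]; indeg=(0,1,2,0,0,0,0,1)
step 2: output 3; order=[0,3]; indeg=(0,1,1,0,0,0,0,0)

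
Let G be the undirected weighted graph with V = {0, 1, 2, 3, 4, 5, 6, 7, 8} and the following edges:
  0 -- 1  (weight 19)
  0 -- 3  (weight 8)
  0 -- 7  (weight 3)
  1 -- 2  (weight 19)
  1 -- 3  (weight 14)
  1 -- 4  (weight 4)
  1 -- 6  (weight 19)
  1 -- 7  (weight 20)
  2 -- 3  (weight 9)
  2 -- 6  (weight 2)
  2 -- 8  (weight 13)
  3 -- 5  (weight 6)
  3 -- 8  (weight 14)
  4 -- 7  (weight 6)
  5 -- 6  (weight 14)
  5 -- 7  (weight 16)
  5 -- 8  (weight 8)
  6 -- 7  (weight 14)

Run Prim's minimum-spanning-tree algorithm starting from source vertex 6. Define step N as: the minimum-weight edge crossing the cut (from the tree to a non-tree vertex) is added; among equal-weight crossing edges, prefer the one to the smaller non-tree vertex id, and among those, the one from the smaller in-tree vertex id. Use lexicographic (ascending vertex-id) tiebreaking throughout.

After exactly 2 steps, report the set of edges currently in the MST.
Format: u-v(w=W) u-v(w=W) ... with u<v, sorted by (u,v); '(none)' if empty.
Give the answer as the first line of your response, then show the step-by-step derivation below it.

2-3(w=9) 2-6(w=2)

step 1: add edge 2-6 (w=2); MST = {2-6(w=2)}
step 2: add edge 2-3 (w=9); MST = {2-3(w=9) 2-6(w=2)}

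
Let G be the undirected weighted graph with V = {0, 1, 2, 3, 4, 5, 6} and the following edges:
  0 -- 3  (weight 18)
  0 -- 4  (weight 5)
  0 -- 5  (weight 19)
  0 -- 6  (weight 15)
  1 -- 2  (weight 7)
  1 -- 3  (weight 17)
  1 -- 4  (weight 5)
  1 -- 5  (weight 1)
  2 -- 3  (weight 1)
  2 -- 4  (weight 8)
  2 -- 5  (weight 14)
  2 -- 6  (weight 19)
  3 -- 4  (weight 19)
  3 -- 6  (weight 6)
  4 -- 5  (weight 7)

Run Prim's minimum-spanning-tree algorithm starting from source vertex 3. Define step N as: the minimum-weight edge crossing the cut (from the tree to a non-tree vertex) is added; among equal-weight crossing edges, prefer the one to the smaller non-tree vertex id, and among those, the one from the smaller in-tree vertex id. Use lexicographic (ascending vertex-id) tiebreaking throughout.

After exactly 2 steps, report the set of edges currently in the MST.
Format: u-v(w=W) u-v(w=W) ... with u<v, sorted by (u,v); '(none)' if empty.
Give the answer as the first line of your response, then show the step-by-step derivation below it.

2-3(w=1) 3-6(w=6)

step 1: add edge 2-3 (w=1); MST = {2-3(w=1)}
step 2: add edge 3-6 (w=6); MST = {2-3(w=1) 3-6(w=6)}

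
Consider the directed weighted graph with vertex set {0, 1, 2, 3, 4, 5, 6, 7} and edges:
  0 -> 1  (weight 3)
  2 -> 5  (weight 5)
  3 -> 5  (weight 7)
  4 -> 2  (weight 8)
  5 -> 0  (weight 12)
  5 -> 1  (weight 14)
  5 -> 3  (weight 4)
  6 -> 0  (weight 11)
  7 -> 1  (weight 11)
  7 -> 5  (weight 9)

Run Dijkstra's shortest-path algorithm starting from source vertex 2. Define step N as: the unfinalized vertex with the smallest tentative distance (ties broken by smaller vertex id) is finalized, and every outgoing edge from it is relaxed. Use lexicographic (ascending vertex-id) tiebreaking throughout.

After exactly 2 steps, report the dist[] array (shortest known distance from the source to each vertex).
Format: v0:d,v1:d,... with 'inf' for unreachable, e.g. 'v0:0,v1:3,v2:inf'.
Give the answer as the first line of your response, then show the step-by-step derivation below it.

v0:17,v1:19,v2:0,v3:9,v4:inf,v5:5,v6:inf,v7:inf

step 1: dist = v0:inf,v1:inf,v2:0,v3:inf,v4:inf,v5:5,v6:inf,v7:inf
step 2: dist = v0:17,v1:19,v2:0,v3:9,v4:inf,v5:5,v6:inf,v7:inf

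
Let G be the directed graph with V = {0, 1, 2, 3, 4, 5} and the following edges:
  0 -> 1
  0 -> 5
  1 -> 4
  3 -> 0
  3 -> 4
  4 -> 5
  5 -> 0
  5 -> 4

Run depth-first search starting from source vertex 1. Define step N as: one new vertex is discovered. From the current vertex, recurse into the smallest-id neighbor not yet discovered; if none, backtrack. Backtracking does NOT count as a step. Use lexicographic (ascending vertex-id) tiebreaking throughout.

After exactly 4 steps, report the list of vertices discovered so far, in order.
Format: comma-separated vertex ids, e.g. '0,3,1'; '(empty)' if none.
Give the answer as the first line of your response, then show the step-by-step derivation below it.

1,4,5,0

step 1: discover 1; path=1; order=1
step 2: discover 4; path=1>4; order=1,4
step 3: discover 5; path=1>4>5; order=1,4,5
step 4: discover 0; path=1>4>5>0; order=1,4,5,0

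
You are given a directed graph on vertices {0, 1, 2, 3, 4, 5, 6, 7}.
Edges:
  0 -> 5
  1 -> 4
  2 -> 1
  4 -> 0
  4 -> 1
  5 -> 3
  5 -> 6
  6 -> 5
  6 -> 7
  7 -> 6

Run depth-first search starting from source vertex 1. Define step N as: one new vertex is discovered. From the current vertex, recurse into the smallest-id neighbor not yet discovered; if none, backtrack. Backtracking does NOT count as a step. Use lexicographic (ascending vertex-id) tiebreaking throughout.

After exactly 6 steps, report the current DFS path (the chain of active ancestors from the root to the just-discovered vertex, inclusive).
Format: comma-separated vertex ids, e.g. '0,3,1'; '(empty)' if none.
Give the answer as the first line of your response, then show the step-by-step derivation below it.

1,4,0,5,6

step 1: discover 1; path=1; order=1
step 2: discover 4; path=1>4; order=1,4
step 3: discover 0; path=1>4>0; order=1,4,0
step 4: discover 5; path=1>4>0>5; order=1,4,0,5
step 5: discover 3; path=1>4>0>5>3; order=1,4,0,5,3
step 6: discover 6; path=1>4>0>5>6; order=1,4,0,5,3,6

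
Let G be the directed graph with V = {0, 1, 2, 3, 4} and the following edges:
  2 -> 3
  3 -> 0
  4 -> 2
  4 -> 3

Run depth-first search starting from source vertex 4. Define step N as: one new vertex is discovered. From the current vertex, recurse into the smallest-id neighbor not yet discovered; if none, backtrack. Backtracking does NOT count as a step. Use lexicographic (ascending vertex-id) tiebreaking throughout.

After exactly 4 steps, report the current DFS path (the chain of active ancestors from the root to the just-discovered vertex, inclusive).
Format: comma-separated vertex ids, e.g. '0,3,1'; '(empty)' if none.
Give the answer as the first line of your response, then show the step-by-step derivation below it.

4,2,3,0

step 1: discover 4; path=4; order=4
step 2: discover 2; path=4>2; order=4,2
step 3: discover 3; path=4>2>3; order=4,2,3
step 4: discover 0; path=4>2>3>0; order=4,2,3,0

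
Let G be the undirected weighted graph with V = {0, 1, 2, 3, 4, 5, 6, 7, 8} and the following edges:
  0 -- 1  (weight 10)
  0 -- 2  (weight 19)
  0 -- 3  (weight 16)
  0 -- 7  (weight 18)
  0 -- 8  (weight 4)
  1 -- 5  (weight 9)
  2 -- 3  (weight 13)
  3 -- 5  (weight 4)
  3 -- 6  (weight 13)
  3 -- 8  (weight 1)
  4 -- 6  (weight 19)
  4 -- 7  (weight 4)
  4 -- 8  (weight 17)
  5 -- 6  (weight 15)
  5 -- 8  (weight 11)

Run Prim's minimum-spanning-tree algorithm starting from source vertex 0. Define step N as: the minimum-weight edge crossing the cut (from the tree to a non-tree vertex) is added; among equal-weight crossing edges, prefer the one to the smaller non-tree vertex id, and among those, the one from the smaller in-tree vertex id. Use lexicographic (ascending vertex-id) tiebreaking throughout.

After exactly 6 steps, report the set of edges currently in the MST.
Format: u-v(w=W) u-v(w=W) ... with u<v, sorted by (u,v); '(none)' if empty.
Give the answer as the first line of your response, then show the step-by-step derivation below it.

0-8(w=4) 1-5(w=9) 2-3(w=13) 3-5(w=4) 3-6(w=13) 3-8(w=1)

step 1: add edge 0-8 (w=4); MST = {0-8(w=4)}
step 2: add edge 3-8 (w=1); MST = {0-8(w=4) 3-8(w=1)}
step 3: add edge 3-5 (w=4); MST = {0-8(w=4) 3-5(w=4) 3-8(w=1)}
step 4: add edge 1-5 (w=9); MST = {0-8(w=4) 1-5(w=9) 3-5(w=4) 3-8(w=1)}
step 5: add edge 2-3 (w=13); MST = {0-8(w=4) 1-5(w=9) 2-3(w=13) 3-5(w=4) 3-8(w=1)}
step 6: add edge 3-6 (w=13); MST = {0-8(w=4) 1-5(w=9) 2-3(w=13) 3-5(w=4) 3-6(w=13) 3-8(w=1)}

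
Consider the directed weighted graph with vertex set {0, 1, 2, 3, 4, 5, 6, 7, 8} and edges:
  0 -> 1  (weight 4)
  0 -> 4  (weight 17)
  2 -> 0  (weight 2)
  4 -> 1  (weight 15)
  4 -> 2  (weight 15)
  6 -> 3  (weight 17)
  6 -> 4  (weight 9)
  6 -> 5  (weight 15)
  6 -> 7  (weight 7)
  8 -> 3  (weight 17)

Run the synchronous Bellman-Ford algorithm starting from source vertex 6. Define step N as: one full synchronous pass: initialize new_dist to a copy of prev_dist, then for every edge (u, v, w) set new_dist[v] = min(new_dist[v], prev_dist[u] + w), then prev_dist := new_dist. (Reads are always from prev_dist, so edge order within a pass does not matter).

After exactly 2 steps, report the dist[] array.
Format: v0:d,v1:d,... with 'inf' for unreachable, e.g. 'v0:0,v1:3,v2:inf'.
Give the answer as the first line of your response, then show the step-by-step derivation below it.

v0:inf,v1:24,v2:24,v3:17,v4:9,v5:15,v6:0,v7:7,v8:inf

step 1: dist = v0:inf,v1:inf,v2:inf,v3:17,v4:9,v5:15,v6:0,v7:7,v8:inf
step 2: dist = v0:inf,v1:24,v2:24,v3:17,v4:9,v5:15,v6:0,v7:7,v8:inf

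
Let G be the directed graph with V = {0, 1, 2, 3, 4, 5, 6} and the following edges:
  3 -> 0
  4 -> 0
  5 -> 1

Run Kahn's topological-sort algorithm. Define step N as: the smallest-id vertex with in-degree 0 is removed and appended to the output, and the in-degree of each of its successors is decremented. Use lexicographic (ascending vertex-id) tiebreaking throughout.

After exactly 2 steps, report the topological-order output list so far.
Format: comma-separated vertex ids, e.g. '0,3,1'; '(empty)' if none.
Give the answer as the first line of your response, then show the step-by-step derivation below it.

2,3

step 1: output 2; order=[2]; indeg=(2,1,0,0,0,0,0)
step 2: output 3; order=[2,3]; indeg=(1,1,0,0,0,0,0)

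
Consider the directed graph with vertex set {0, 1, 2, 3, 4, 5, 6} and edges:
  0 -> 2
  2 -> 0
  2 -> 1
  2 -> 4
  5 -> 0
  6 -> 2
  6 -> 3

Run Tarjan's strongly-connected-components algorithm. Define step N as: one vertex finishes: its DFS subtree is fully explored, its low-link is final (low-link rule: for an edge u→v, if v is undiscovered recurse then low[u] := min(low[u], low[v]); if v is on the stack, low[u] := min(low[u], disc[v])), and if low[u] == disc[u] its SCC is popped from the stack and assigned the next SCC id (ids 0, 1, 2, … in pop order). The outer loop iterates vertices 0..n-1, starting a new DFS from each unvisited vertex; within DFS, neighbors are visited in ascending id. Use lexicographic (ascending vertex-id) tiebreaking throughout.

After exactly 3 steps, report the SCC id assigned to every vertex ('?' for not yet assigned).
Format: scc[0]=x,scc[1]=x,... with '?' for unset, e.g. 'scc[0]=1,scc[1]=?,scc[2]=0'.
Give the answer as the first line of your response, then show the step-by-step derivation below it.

scc[0]=?,scc[1]=0,scc[2]=?,scc[3]=?,scc[4]=1,scc[5]=?,scc[6]=?

step 1: low=(low[0]=0,low[1]=2,low[2]=0,low[3]=?,low[4]=?,low[5]=?,low[6]=?); scc=(scc[0]=?,scc[1]=0,scc[2]=?,scc[3]=?,scc[4]=?,scc[5]=?,scc[6]=?)
step 2: low=(low[0]=0,low[1]=2,low[2]=0,low[3]=?,low[4]=3,low[5]=?,low[6]=?); scc=(scc[0]=?,scc[1]=0,scc[2]=?,scc[3]=?,scc[4]=1,scc[5]=?,scc[6]=?)
step 3: low=(low[0]=0,low[1]=2,low[2]=0,low[3]=?,low[4]=3,low[5]=?,low[6]=?); scc=(scc[0]=?,scc[1]=0,scc[2]=?,scc[3]=?,scc[4]=1,scc[5]=?,scc[6]=?)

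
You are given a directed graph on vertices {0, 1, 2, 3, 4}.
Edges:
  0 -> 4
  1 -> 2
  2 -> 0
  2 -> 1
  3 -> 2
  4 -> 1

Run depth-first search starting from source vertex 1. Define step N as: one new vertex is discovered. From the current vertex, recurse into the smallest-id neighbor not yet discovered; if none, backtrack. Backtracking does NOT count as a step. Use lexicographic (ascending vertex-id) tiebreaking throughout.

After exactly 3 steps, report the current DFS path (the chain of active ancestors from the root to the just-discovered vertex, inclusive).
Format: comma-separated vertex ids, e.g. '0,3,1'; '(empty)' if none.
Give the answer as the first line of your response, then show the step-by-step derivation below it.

1,2,0

step 1: discover 1; path=1; order=1
step 2: discover 2; path=1>2; order=1,2
step 3: discover 0; path=1>2>0; order=1,2,0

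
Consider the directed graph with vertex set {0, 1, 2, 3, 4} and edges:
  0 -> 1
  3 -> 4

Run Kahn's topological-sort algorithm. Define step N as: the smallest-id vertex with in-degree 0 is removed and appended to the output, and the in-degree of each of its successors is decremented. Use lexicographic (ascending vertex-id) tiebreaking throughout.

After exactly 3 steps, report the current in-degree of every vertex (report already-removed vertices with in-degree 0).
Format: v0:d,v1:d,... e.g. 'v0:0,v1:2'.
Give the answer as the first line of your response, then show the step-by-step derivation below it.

v0:0,v1:0,v2:0,v3:0,v4:1

step 1: output 0; order=[0]; indeg=(0,0,0,0,1)
step 2: output 1; order=[0,1]; indeg=(0,0,0,0,1)
step 3: output 2; order=[0,1,2]; indeg=(0,0,0,0,1)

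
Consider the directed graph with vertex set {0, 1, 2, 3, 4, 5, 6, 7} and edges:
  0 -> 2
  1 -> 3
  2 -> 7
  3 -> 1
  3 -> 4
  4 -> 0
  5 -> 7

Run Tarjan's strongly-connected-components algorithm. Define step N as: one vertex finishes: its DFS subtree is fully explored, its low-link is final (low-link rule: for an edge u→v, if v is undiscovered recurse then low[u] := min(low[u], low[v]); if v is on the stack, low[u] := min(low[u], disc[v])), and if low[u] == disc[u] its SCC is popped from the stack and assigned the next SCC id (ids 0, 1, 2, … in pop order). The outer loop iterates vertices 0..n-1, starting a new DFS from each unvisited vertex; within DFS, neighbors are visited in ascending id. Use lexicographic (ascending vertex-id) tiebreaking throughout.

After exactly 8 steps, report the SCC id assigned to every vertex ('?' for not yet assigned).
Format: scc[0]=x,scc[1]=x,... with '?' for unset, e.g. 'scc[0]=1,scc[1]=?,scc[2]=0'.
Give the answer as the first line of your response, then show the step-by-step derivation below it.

scc[0]=2,scc[1]=4,scc[2]=1,scc[3]=4,scc[4]=3,scc[5]=5,scc[6]=6,scc[7]=0

step 1: low=(low[0]=0,low[1]=?,low[2]=1,low[3]=?,low[4]=?,low[5]=?,low[6]=?,low[7]=2); scc=(scc[0]=?,scc[1]=?,scc[2]=?,scc[3]=?,scc[4]=?,scc[5]=?,scc[6]=?,scc[7]=0)
step 2: low=(low[0]=0,low[1]=?,low[2]=1,low[3]=?,low[4]=?,low[5]=?,low[6]=?,low[7]=2); scc=(scc[0]=?,scc[1]=?,scc[2]=1,scc[3]=?,scc[4]=?,scc[5]=?,scc[6]=?,scc[7]=0)
step 3: low=(low[0]=0,low[1]=?,low[2]=1,low[3]=?,low[4]=?,low[5]=?,low[6]=?,low[7]=2); scc=(scc[0]=2,scc[1]=?,scc[2]=1,scc[3]=?,scc[4]=?,scc[5]=?,scc[6]=?,scc[7]=0)
step 4: low=(low[0]=0,low[1]=3,low[2]=1,low[3]=3,low[4]=5,low[5]=?,low[6]=?,low[7]=2); scc=(scc[0]=2,scc[1]=?,scc[2]=1,scc[3]=?,scc[4]=3,scc[5]=?,scc[6]=?,scc[7]=0)
step 5: low=(low[0]=0,low[1]=3,low[2]=1,low[3]=3,low[4]=5,low[5]=?,low[6]=?,low[7]=2); scc=(scc[0]=2,scc[1]=?,scc[2]=1,scc[3]=?,scc[4]=3,scc[5]=?,scc[6]=?,scc[7]=0)
step 6: low=(low[0]=0,low[1]=3,low[2]=1,low[3]=3,low[4]=5,low[5]=?,low[6]=?,low[7]=2); scc=(scc[0]=2,scc[1]=4,scc[2]=1,scc[3]=4,scc[4]=3,scc[5]=?,scc[6]=?,scc[7]=0)
step 7: low=(low[0]=0,low[1]=3,low[2]=1,low[3]=3,low[4]=5,low[5]=6,low[6]=?,low[7]=2); scc=(scc[0]=2,scc[1]=4,scc[2]=1,scc[3]=4,scc[4]=3,scc[5]=5,scc[6]=?,scc[7]=0)
step 8: low=(low[0]=0,low[1]=3,low[2]=1,low[3]=3,low[4]=5,low[5]=6,low[6]=7,low[7]=2); scc=(scc[0]=2,scc[1]=4,scc[2]=1,scc[3]=4,scc[4]=3,scc[5]=5,scc[6]=6,scc[7]=0)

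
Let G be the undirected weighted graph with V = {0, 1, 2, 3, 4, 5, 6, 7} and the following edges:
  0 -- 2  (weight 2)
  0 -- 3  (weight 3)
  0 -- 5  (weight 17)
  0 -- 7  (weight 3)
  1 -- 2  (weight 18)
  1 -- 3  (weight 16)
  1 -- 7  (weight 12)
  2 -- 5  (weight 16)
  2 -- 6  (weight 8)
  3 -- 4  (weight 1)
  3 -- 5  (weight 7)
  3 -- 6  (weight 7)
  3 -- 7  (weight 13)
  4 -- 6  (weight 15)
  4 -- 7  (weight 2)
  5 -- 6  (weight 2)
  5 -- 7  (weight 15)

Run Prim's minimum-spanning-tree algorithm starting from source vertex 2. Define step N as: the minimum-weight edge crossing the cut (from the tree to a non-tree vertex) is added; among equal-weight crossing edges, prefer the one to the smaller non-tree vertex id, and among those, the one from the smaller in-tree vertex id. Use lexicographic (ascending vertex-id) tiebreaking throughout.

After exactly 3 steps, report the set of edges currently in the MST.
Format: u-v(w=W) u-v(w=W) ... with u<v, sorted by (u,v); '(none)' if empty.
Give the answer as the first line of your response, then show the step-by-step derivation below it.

0-2(w=2) 0-3(w=3) 3-4(w=1)

step 1: add edge 0-2 (w=2); MST = {0-2(w=2)}
step 2: add edge 0-3 (w=3); MST = {0-2(w=2) 0-3(w=3)}
step 3: add edge 3-4 (w=1); MST = {0-2(w=2) 0-3(w=3) 3-4(w=1)}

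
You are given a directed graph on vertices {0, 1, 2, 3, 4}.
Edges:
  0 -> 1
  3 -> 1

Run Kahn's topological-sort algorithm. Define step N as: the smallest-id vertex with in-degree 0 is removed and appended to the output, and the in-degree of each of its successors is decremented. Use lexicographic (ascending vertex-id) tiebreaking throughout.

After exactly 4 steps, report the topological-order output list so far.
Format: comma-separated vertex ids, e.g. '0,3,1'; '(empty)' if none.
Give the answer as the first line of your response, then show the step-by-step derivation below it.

0,2,3,1

step 1: output 0; order=[0]; indeg=(0,1,0,0,0)
step 2: output 2; order=[0,2]; indeg=(0,1,0,0,0)
step 3: output 3; order=[0,2,3]; indeg=(0,0,0,0,0)
step 4: output 1; order=[0,2,3,1]; indeg=(0,0,0,0,0)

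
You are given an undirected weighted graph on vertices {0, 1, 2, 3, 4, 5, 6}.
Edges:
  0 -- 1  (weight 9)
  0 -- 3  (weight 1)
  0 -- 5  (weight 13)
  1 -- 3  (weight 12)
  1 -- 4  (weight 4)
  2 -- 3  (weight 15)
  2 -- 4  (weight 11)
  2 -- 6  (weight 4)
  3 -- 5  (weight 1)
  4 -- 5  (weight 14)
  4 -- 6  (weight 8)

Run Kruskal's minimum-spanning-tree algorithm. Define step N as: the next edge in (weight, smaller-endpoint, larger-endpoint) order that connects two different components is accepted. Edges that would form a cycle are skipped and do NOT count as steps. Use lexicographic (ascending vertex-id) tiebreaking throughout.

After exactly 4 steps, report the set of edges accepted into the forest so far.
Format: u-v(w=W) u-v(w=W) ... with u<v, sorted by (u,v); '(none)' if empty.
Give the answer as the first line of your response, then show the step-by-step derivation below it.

0-3(w=1) 1-4(w=4) 2-6(w=4) 3-5(w=1)

step 1: add edge 0-3 (w=1); MST = {0-3(w=1)}
step 2: add edge 3-5 (w=1); MST = {0-3(w=1) 3-5(w=1)}
step 3: add edge 1-4 (w=4); MST = {0-3(w=1) 1-4(w=4) 3-5(w=1)}
step 4: add edge 2-6 (w=4); MST = {0-3(w=1) 1-4(w=4) 2-6(w=4) 3-5(w=1)}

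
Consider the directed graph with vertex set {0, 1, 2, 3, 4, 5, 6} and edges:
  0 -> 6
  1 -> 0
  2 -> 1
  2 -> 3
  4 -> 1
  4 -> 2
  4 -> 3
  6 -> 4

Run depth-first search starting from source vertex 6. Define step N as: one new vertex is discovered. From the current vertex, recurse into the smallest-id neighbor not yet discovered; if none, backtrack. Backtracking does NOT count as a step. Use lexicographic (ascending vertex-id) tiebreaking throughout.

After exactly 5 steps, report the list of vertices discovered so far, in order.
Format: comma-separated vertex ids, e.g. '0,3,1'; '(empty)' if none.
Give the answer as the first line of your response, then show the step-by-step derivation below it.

6,4,1,0,2

step 1: discover 6; path=6; order=6
step 2: discover 4; path=6>4; order=6,4
step 3: discover 1; path=6>4>1; order=6,4,1
step 4: discover 0; path=6>4>1>0; order=6,4,1,0
step 5: discover 2; path=6>4>2; order=6,4,1,0,2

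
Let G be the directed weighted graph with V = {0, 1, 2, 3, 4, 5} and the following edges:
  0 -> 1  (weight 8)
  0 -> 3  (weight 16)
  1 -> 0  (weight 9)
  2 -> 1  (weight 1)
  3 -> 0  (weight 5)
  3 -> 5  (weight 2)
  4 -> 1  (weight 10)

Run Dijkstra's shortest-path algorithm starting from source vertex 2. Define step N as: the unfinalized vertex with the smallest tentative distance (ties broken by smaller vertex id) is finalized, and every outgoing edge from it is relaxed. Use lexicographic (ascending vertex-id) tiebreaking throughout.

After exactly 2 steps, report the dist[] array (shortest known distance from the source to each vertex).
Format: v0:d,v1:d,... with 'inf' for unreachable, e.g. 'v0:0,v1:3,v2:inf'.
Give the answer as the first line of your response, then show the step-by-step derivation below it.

v0:10,v1:1,v2:0,v3:inf,v4:inf,v5:inf

step 1: dist = v0:inf,v1:1,v2:0,v3:inf,v4:inf,v5:inf
step 2: dist = v0:10,v1:1,v2:0,v3:inf,v4:inf,v5:inf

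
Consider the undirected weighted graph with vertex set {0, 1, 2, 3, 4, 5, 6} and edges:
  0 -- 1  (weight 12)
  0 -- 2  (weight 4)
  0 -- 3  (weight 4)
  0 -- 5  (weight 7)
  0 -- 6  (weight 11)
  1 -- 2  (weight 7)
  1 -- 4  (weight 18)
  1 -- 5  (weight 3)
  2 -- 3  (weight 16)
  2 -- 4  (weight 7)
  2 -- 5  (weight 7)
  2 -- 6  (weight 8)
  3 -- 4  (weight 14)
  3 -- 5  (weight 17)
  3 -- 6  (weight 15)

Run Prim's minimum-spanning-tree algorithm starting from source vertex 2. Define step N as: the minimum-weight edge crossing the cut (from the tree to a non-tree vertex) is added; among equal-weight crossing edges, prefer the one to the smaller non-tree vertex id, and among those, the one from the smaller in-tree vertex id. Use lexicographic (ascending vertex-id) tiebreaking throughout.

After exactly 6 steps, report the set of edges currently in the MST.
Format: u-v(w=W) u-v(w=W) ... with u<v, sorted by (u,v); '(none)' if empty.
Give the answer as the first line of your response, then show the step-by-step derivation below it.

0-2(w=4) 0-3(w=4) 1-2(w=7) 1-5(w=3) 2-4(w=7) 2-6(w=8)

step 1: add edge 0-2 (w=4); MST = {0-2(w=4)}
step 2: add edge 0-3 (w=4); MST = {0-2(w=4) 0-3(w=4)}
step 3: add edge 1-2 (w=7); MST = {0-2(w=4) 0-3(w=4) 1-2(w=7)}
step 4: add edge 1-5 (w=3); MST = {0-2(w=4) 0-3(w=4) 1-2(w=7) 1-5(w=3)}
step 5: add edge 2-4 (w=7); MST = {0-2(w=4) 0-3(w=4) 1-2(w=7) 1-5(w=3) 2-4(w=7)}
step 6: add edge 2-6 (w=8); MST = {0-2(w=4) 0-3(w=4) 1-2(w=7) 1-5(w=3) 2-4(w=7) 2-6(w=8)}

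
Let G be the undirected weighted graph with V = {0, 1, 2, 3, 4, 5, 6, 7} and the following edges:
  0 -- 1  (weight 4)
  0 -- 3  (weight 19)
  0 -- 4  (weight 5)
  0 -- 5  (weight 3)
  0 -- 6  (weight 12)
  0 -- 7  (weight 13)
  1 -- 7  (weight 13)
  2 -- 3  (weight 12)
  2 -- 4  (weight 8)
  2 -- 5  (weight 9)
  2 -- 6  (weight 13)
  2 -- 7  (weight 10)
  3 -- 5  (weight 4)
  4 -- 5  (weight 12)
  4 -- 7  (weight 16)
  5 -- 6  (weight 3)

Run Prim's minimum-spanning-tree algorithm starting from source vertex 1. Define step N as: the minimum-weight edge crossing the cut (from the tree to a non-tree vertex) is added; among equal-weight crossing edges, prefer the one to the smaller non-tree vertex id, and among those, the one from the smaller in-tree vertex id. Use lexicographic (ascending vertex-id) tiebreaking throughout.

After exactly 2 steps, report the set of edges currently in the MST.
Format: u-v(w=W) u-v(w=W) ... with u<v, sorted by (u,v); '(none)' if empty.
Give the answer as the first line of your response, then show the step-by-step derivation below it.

0-1(w=4) 0-5(w=3)

step 1: add edge 0-1 (w=4); MST = {0-1(w=4)}
step 2: add edge 0-5 (w=3); MST = {0-1(w=4) 0-5(w=3)}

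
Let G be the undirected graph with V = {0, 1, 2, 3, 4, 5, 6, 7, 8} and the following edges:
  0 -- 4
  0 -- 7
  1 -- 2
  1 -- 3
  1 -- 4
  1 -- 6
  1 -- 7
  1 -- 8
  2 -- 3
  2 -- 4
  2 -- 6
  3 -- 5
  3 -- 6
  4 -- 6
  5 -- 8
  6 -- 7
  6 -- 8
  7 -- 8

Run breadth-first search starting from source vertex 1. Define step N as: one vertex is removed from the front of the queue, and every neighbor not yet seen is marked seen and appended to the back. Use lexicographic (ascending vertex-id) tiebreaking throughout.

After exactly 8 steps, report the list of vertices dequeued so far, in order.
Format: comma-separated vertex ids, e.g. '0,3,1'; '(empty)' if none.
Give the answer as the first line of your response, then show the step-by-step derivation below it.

1,2,3,4,6,7,8,5

step 1: dequeue 1; queue=[2,3,4,6,7,8]; order=1
step 2: dequeue 2; queue=[3,4,6,7,8]; order=1,2
step 3: dequeue 3; queue=[4,6,7,8,5]; order=1,2,3
step 4: dequeue 4; queue=[6,7,8,5,0]; order=1,2,3,4
step 5: dequeue 6; queue=[7,8,5,0]; order=1,2,3,4,6
step 6: dequeue 7; queue=[8,5,0]; order=1,2,3,4,6,7
step 7: dequeue 8; queue=[5,0]; order=1,2,3,4,6,7,8
step 8: dequeue 5; queue=[0]; order=1,2,3,4,6,7,8,5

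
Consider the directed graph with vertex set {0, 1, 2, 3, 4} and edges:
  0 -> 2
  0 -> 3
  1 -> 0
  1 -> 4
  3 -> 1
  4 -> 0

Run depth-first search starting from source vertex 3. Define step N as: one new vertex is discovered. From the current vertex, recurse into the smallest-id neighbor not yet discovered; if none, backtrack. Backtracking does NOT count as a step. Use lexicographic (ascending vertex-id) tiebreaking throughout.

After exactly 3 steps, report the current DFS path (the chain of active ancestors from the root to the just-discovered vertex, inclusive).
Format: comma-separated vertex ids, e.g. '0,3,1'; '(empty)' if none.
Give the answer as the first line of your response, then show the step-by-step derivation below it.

3,1,0

step 1: discover 3; path=3; order=3
step 2: discover 1; path=3>1; order=3,1
step 3: discover 0; path=3>1>0; order=3,1,0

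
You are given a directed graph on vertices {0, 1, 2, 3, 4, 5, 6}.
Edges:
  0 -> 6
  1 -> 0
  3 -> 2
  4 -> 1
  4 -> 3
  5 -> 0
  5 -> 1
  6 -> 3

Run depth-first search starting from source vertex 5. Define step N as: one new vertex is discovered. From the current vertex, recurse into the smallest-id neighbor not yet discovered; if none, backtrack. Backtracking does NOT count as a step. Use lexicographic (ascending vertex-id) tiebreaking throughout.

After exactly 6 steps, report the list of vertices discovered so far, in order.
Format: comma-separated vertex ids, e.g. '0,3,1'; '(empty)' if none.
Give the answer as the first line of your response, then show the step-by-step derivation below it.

5,0,6,3,2,1

step 1: discover 5; path=5; order=5
step 2: discover 0; path=5>0; order=5,0
step 3: discover 6; path=5>0>6; order=5,0,6
step 4: discover 3; path=5>0>6>3; order=5,0,6,3
step 5: discover 2; path=5>0>6>3>2; order=5,0,6,3,2
step 6: discover 1; path=5>1; order=5,0,6,3,2,1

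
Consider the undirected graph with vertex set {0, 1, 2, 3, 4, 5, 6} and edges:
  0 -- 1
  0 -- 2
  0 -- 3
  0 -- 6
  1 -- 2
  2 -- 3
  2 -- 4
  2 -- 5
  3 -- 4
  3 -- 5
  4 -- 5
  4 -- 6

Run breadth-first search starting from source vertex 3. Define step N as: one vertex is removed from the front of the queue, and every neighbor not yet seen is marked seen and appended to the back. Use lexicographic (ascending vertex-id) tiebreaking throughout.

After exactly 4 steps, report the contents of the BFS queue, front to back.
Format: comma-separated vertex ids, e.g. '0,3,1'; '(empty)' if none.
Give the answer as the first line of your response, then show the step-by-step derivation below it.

5,1,6

step 1: dequeue 3; queue=[0,2,4,5]; order=3
step 2: dequeue 0; queue=[2,4,5,1,6]; order=3,0
step 3: dequeue 2; queue=[4,5,1,6]; order=3,0,2
step 4: dequeue 4; queue=[5,1,6]; order=3,0,2,4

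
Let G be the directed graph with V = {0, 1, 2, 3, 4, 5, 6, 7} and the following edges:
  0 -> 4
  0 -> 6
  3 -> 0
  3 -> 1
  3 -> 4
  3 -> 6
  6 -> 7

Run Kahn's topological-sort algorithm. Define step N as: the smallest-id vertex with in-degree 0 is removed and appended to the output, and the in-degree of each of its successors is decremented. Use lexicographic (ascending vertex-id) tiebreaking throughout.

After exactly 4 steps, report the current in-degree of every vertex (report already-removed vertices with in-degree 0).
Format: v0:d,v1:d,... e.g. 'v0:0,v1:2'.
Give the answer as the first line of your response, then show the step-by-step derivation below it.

v0:0,v1:0,v2:0,v3:0,v4:0,v5:0,v6:0,v7:1

step 1: output 2; order=[2]; indeg=(1,1,0,0,2,0,2,1)
step 2: output 3; order=[2,3]; indeg=(0,0,0,0,1,0,1,1)
step 3: output 0; order=[2,3,0]; indeg=(0,0,0,0,0,0,0,1)
step 4: output 1; order=[2,3,0,1]; indeg=(0,0,0,0,0,0,0,1)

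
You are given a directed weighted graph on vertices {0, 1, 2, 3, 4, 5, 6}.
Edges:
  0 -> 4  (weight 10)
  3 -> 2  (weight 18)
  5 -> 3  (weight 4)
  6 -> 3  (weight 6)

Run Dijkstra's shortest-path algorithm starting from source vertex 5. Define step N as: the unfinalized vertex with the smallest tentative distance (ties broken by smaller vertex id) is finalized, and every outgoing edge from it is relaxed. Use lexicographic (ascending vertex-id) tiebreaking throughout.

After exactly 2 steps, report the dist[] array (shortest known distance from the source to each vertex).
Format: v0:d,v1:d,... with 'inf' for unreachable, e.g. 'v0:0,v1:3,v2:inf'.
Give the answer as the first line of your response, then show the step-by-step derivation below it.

v0:inf,v1:inf,v2:22,v3:4,v4:inf,v5:0,v6:inf

step 1: dist = v0:inf,v1:inf,v2:inf,v3:4,v4:inf,v5:0,v6:inf
step 2: dist = v0:inf,v1:inf,v2:22,v3:4,v4:inf,v5:0,v6:inf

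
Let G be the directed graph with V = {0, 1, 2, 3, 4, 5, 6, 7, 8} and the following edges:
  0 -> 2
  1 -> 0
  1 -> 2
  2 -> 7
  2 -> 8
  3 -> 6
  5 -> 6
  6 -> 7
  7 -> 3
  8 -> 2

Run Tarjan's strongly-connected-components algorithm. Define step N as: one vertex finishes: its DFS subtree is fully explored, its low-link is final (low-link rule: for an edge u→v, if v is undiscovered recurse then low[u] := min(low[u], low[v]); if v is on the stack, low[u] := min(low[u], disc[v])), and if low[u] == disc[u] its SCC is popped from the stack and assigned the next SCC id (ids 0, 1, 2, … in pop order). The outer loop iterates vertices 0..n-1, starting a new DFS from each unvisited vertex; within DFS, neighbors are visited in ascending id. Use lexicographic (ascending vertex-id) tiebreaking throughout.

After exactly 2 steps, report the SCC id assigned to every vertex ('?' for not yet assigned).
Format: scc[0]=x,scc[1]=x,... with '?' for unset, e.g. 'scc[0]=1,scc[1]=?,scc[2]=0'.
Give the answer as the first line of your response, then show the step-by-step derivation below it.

scc[0]=?,scc[1]=?,scc[2]=?,scc[3]=?,scc[4]=?,scc[5]=?,scc[6]=?,scc[7]=?,scc[8]=?

step 1: low=(low[0]=0,low[1]=?,low[2]=1,low[3]=3,low[4]=?,low[5]=?,low[6]=2,low[7]=2,low[8]=?); scc=(scc[0]=?,scc[1]=?,scc[2]=?,scc[3]=?,scc[4]=?,scc[5]=?,scc[6]=?,scc[7]=?,scc[8]=?)
step 2: low=(low[0]=0,low[1]=?,low[2]=1,low[3]=2,low[4]=?,low[5]=?,low[6]=2,low[7]=2,low[8]=?); scc=(scc[0]=?,scc[1]=?,scc[2]=?,scc[3]=?,scc[4]=?,scc[5]=?,scc[6]=?,scc[7]=?,scc[8]=?)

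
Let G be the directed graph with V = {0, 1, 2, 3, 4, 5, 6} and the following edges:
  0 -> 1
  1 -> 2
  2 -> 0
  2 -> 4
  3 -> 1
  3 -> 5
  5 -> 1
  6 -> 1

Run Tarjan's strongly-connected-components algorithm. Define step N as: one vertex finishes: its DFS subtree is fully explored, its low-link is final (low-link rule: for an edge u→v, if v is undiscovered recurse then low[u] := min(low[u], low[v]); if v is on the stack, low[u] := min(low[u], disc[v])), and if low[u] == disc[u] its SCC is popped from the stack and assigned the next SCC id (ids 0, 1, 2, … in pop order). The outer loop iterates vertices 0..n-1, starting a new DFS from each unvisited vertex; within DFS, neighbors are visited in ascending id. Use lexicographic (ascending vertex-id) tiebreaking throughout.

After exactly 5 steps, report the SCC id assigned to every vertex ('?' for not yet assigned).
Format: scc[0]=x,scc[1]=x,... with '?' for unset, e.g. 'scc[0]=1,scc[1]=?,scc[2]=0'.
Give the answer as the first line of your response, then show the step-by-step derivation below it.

scc[0]=1,scc[1]=1,scc[2]=1,scc[3]=?,scc[4]=0,scc[5]=2,scc[6]=?

step 1: low=(low[0]=0,low[1]=1,low[2]=0,low[3]=?,low[4]=3,low[5]=?,low[6]=?); scc=(scc[0]=?,scc[1]=?,scc[2]=?,scc[3]=?,scc[4]=0,scc[5]=?,scc[6]=?)
step 2: low=(low[0]=0,low[1]=1,low[2]=0,low[3]=?,low[4]=3,low[5]=?,low[6]=?); scc=(scc[0]=?,scc[1]=?,scc[2]=?,scc[3]=?,scc[4]=0,scc[5]=?,scc[6]=?)
step 3: low=(low[0]=0,low[1]=0,low[2]=0,low[3]=?,low[4]=3,low[5]=?,low[6]=?); scc=(scc[0]=?,scc[1]=?,scc[2]=?,scc[3]=?,scc[4]=0,scc[5]=?,scc[6]=?)
step 4: low=(low[0]=0,low[1]=0,low[2]=0,low[3]=?,low[4]=3,low[5]=?,low[6]=?); scc=(scc[0]=1,scc[1]=1,scc[2]=1,scc[3]=?,scc[4]=0,scc[5]=?,scc[6]=?)
step 5: low=(low[0]=0,low[1]=0,low[2]=0,low[3]=4,low[4]=3,low[5]=5,low[6]=?); scc=(scc[0]=1,scc[1]=1,scc[2]=1,scc[3]=?,scc[4]=0,scc[5]=2,scc[6]=?)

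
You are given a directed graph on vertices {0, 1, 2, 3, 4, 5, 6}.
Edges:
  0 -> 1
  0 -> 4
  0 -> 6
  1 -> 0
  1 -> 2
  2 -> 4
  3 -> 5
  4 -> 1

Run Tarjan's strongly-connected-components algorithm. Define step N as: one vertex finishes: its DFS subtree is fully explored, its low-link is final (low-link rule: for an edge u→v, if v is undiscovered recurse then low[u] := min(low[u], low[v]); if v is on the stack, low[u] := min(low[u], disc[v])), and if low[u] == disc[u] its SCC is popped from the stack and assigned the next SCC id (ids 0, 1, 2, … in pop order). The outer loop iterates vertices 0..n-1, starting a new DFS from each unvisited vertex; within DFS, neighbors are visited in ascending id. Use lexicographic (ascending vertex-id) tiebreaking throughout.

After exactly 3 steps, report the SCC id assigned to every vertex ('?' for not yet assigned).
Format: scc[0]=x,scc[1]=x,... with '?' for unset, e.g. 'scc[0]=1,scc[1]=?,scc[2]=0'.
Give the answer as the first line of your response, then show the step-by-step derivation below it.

scc[0]=?,scc[1]=?,scc[2]=?,scc[3]=?,scc[4]=?,scc[5]=?,scc[6]=?

step 1: low=(low[0]=0,low[1]=0,low[2]=2,low[3]=?,low[4]=1,low[5]=?,low[6]=?); scc=(scc[0]=?,scc[1]=?,scc[2]=?,scc[3]=?,scc[4]=?,scc[5]=?,scc[6]=?)
step 2: low=(low[0]=0,low[1]=0,low[2]=1,low[3]=?,low[4]=1,low[5]=?,low[6]=?); scc=(scc[0]=?,scc[1]=?,scc[2]=?,scc[3]=?,scc[4]=?,scc[5]=?,scc[6]=?)
step 3: low=(low[0]=0,low[1]=0,low[2]=1,low[3]=?,low[4]=1,low[5]=?,low[6]=?); scc=(scc[0]=?,scc[1]=?,scc[2]=?,scc[3]=?,scc[4]=?,scc[5]=?,scc[6]=?)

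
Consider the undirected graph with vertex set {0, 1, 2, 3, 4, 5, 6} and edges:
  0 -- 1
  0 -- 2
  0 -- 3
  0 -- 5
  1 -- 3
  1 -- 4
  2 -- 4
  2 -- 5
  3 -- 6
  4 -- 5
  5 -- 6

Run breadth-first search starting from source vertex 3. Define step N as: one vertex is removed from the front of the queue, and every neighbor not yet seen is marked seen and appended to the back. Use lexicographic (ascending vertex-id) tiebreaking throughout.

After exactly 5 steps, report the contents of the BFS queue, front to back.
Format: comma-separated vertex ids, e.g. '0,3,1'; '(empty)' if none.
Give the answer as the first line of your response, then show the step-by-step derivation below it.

5,4

step 1: dequeue 3; queue=[0,1,6]; order=3
step 2: dequeue 0; queue=[1,6,2,5]; order=3,0
step 3: dequeue 1; queue=[6,2,5,4]; order=3,0,1
step 4: dequeue 6; queue=[2,5,4]; order=3,0,1,6
step 5: dequeue 2; queue=[5,4]; order=3,0,1,6,2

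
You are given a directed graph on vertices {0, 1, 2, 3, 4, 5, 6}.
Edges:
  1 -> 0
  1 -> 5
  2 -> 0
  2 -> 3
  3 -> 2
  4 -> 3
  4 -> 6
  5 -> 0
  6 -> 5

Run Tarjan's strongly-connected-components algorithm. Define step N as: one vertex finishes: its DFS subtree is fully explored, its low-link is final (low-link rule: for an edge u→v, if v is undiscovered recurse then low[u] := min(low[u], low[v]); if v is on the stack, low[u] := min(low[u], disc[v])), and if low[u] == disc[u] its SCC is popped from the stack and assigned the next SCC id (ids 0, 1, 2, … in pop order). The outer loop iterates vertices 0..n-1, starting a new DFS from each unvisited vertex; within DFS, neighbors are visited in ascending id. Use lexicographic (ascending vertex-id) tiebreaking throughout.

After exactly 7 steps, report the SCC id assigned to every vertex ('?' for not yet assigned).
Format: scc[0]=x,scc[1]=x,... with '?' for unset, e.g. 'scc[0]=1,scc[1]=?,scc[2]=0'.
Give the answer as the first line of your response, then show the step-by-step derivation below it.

scc[0]=0,scc[1]=2,scc[2]=3,scc[3]=3,scc[4]=5,scc[5]=1,scc[6]=4

step 1: low=(low[0]=0,low[1]=?,low[2]=?,low[3]=?,low[4]=?,low[5]=?,low[6]=?); scc=(scc[0]=0,scc[1]=?,scc[2]=?,scc[3]=?,scc[4]=?,scc[5]=?,scc[6]=?)
step 2: low=(low[0]=0,low[1]=1,low[2]=?,low[3]=?,low[4]=?,low[5]=2,low[6]=?); scc=(scc[0]=0,scc[1]=?,scc[2]=?,scc[3]=?,scc[4]=?,scc[5]=1,scc[6]=?)
step 3: low=(low[0]=0,low[1]=1,low[2]=?,low[3]=?,low[4]=?,low[5]=2,low[6]=?); scc=(scc[0]=0,scc[1]=2,scc[2]=?,scc[3]=?,scc[4]=?,scc[5]=1,scc[6]=?)
step 4: low=(low[0]=0,low[1]=1,low[2]=3,low[3]=3,low[4]=?,low[5]=2,low[6]=?); scc=(scc[0]=0,scc[1]=2,scc[2]=?,scc[3]=?,scc[4]=?,scc[5]=1,scc[6]=?)
step 5: low=(low[0]=0,low[1]=1,low[2]=3,low[3]=3,low[4]=?,low[5]=2,low[6]=?); scc=(scc[0]=0,scc[1]=2,scc[2]=3,scc[3]=3,scc[4]=?,scc[5]=1,scc[6]=?)
step 6: low=(low[0]=0,low[1]=1,low[2]=3,low[3]=3,low[4]=5,low[5]=2,low[6]=6); scc=(scc[0]=0,scc[1]=2,scc[2]=3,scc[3]=3,scc[4]=?,scc[5]=1,scc[6]=4)
step 7: low=(low[0]=0,low[1]=1,low[2]=3,low[3]=3,low[4]=5,low[5]=2,low[6]=6); scc=(scc[0]=0,scc[1]=2,scc[2]=3,scc[3]=3,scc[4]=5,scc[5]=1,scc[6]=4)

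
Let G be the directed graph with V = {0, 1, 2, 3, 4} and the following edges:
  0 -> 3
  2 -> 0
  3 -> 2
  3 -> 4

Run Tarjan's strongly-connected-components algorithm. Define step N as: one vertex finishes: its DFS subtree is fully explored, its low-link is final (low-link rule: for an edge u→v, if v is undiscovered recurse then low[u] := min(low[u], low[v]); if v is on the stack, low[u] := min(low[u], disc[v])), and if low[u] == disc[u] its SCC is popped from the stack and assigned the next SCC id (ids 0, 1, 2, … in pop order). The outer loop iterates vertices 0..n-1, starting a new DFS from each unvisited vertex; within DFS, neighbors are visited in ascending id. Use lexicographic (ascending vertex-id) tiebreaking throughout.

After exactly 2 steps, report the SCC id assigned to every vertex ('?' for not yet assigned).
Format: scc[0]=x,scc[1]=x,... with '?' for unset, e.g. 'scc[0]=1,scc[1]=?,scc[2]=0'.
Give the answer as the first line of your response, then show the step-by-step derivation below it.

scc[0]=?,scc[1]=?,scc[2]=?,scc[3]=?,scc[4]=0

step 1: low=(low[0]=0,low[1]=?,low[2]=0,low[3]=1,low[4]=?); scc=(scc[0]=?,scc[1]=?,scc[2]=?,scc[3]=?,scc[4]=?)
step 2: low=(low[0]=0,low[1]=?,low[2]=0,low[3]=0,low[4]=3); scc=(scc[0]=?,scc[1]=?,scc[2]=?,scc[3]=?,scc[4]=0)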